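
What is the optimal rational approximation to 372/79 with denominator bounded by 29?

113/24

Expand x = 372/79 as a continued fraction with the Euclidean algorithm:
  372 = 4*79 + 56, so a_0 = 4.
  79 = 1*56 + 23, so a_1 = 1.
  56 = 2*23 + 10, so a_2 = 2.
  23 = 2*10 + 3, so a_3 = 2.
  10 = 3*3 + 1, so a_4 = 3.
  3 = 3*1 + 0, so a_5 = 3.
so x = [4; 1, 2, 2, 3, 3].
Convergents (p_i = a_i*p_{i-1} + p_{i-2}, q_i = a_i*q_{i-1} + q_{i-2} with p_{-2}=0, p_{-1}=1, q_{-2}=1, q_{-1}=0), until the denominator exceeds 29:
  i=0: a_0=4, p_0 = 4*1 + 0 = 4, q_0 = 4*0 + 1 = 1.
  i=1: a_1=1, p_1 = 1*4 + 1 = 5, q_1 = 1*1 + 0 = 1.
  i=2: a_2=2, p_2 = 2*5 + 4 = 14, q_2 = 2*1 + 1 = 3.
  i=3: a_3=2, p_3 = 2*14 + 5 = 33, q_3 = 2*3 + 1 = 7.
  i=4: a_4=3, p_4 = 3*33 + 14 = 113, q_4 = 3*7 + 3 = 24.
  i=5: a_5=3, p_5 = 3*113 + 33 = 372, q_5 = 3*24 + 7 = 79.
q_5 = 79 > 29, so the last convergent with denominator <= 29 is p_4/q_4 = 113/24.
The closest fraction with denominator <= 29 is either p_4/q_4 or the intermediate fraction (k*p_4 + p_3)/(k*q_4 + q_3) with the largest k >= 1 whose denominator stays <= 29; these approach x as k grows, and every other convergent or intermediate fraction in range is farther away.
Largest k: floor((29 - q_3)/q_4) = floor((29 - 7)/24) = 0.
Since k = 0, no intermediate fraction beyond p_4/q_4 has denominator <= 29, so the convergent 113/24 is the closest (its error is |372*24 - 113*79|/(79*24) = 1/1896).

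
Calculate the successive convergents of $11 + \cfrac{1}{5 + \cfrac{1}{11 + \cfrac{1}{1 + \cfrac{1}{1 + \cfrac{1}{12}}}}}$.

Using the convergent recurrence p_i = a_i*p_{i-1} + p_{i-2}, q_i = a_i*q_{i-1} + q_{i-2} with p_{-2}=0, p_{-1}=1, q_{-2}=1, q_{-1}=0:
  i=0: a_0=11, p_0 = 11*1 + 0 = 11, q_0 = 11*0 + 1 = 1.
  i=1: a_1=5, p_1 = 5*11 + 1 = 56, q_1 = 5*1 + 0 = 5.
  i=2: a_2=11, p_2 = 11*56 + 11 = 627, q_2 = 11*5 + 1 = 56.
  i=3: a_3=1, p_3 = 1*627 + 56 = 683, q_3 = 1*56 + 5 = 61.
  i=4: a_4=1, p_4 = 1*683 + 627 = 1310, q_4 = 1*61 + 56 = 117.
  i=5: a_5=12, p_5 = 12*1310 + 683 = 16403, q_5 = 12*117 + 61 = 1465.

11/1, 56/5, 627/56, 683/61, 1310/117, 16403/1465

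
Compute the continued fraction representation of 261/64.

Run the Euclidean algorithm on 261 and 64; the successive quotients are the partial quotients a_0, a_1, ... (each step inverts the fractional part left over by the previous one):
  261 = 4*64 + 5, so a_0 = 4.
  64 = 12*5 + 4, so a_1 = 12.
  5 = 1*4 + 1, so a_2 = 1.
  4 = 4*1 + 0, so a_3 = 4.
The remainder reaches 0 after 4 divisions, so the expansion has 4 partial quotients, read off in order.

[4; 12, 1, 4]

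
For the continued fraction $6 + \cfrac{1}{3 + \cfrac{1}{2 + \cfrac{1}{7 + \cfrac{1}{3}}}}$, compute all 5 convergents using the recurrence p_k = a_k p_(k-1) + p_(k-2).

6/1, 19/3, 44/7, 327/52, 1025/163

Using the convergent recurrence p_i = a_i*p_{i-1} + p_{i-2}, q_i = a_i*q_{i-1} + q_{i-2} with p_{-2}=0, p_{-1}=1, q_{-2}=1, q_{-1}=0:
  i=0: a_0=6, p_0 = 6*1 + 0 = 6, q_0 = 6*0 + 1 = 1.
  i=1: a_1=3, p_1 = 3*6 + 1 = 19, q_1 = 3*1 + 0 = 3.
  i=2: a_2=2, p_2 = 2*19 + 6 = 44, q_2 = 2*3 + 1 = 7.
  i=3: a_3=7, p_3 = 7*44 + 19 = 327, q_3 = 7*7 + 3 = 52.
  i=4: a_4=3, p_4 = 3*327 + 44 = 1025, q_4 = 3*52 + 7 = 163.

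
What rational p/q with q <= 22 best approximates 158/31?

107/21

Expand x = 158/31 as a continued fraction with the Euclidean algorithm:
  158 = 5*31 + 3, so a_0 = 5.
  31 = 10*3 + 1, so a_1 = 10.
  3 = 3*1 + 0, so a_2 = 3.
so x = [5; 10, 3].
Convergents (p_i = a_i*p_{i-1} + p_{i-2}, q_i = a_i*q_{i-1} + q_{i-2} with p_{-2}=0, p_{-1}=1, q_{-2}=1, q_{-1}=0), until the denominator exceeds 22:
  i=0: a_0=5, p_0 = 5*1 + 0 = 5, q_0 = 5*0 + 1 = 1.
  i=1: a_1=10, p_1 = 10*5 + 1 = 51, q_1 = 10*1 + 0 = 10.
  i=2: a_2=3, p_2 = 3*51 + 5 = 158, q_2 = 3*10 + 1 = 31.
q_2 = 31 > 22, so the last convergent with denominator <= 22 is p_1/q_1 = 51/10.
The closest fraction with denominator <= 22 is either p_1/q_1 or the intermediate fraction (k*p_1 + p_0)/(k*q_1 + q_0) with the largest k >= 1 whose denominator stays <= 22; these approach x as k grows, and every other convergent or intermediate fraction in range is farther away.
Largest k: floor((22 - q_0)/q_1) = floor((22 - 1)/10) = 2.
That gives (2*51 + 5)/(2*10 + 1) = 107/21.
Compare the errors: |x - 51/10| = |158*10 - 51*31|/(31*10) = 1/310, and |x - 107/21| = |158*21 - 107*31|/(31*21) = 1/651.
Cross-multiplying, 1*310 = 310 < 651 = 1*651, so 1/651 is smaller: the intermediate fraction 107/21 is closer to x than 51/10.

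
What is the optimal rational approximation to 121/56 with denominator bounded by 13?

13/6

Expand x = 121/56 as a continued fraction with the Euclidean algorithm:
  121 = 2*56 + 9, so a_0 = 2.
  56 = 6*9 + 2, so a_1 = 6.
  9 = 4*2 + 1, so a_2 = 4.
  2 = 2*1 + 0, so a_3 = 2.
so x = [2; 6, 4, 2].
Convergents (p_i = a_i*p_{i-1} + p_{i-2}, q_i = a_i*q_{i-1} + q_{i-2} with p_{-2}=0, p_{-1}=1, q_{-2}=1, q_{-1}=0), until the denominator exceeds 13:
  i=0: a_0=2, p_0 = 2*1 + 0 = 2, q_0 = 2*0 + 1 = 1.
  i=1: a_1=6, p_1 = 6*2 + 1 = 13, q_1 = 6*1 + 0 = 6.
  i=2: a_2=4, p_2 = 4*13 + 2 = 54, q_2 = 4*6 + 1 = 25.
q_2 = 25 > 13, so the last convergent with denominator <= 13 is p_1/q_1 = 13/6.
The closest fraction with denominator <= 13 is either p_1/q_1 or the intermediate fraction (k*p_1 + p_0)/(k*q_1 + q_0) with the largest k >= 1 whose denominator stays <= 13; these approach x as k grows, and every other convergent or intermediate fraction in range is farther away.
Largest k: floor((13 - q_0)/q_1) = floor((13 - 1)/6) = 2.
That gives (2*13 + 2)/(2*6 + 1) = 28/13.
Compare the errors: |x - 13/6| = |121*6 - 13*56|/(56*6) = 2/336, and |x - 28/13| = |121*13 - 28*56|/(56*13) = 5/728.
Cross-multiplying, 2*728 = 1456 < 1680 = 5*336, so 2/336 is smaller: the convergent 13/6 is closer to x than 28/13.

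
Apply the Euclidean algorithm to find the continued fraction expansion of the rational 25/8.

[3; 8]

Run the Euclidean algorithm on 25 and 8; the successive quotients are the partial quotients a_0, a_1, ... (each step inverts the fractional part left over by the previous one):
  25 = 3*8 + 1, so a_0 = 3.
  8 = 8*1 + 0, so a_1 = 8.
The remainder reaches 0 after 2 divisions, so the expansion has 2 partial quotients, read off in order.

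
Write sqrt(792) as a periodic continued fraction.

Write x_i = (sqrt(792) + m_i)/d_i with (m_0, d_0) = (0, 1). a_0 = floor(sqrt(792)) = 28, since 28^2 = 784 <= 792 < 841 = 29^2.
Iterate m_{i+1} = d_i*a_i - m_i, d_{i+1} = (792 - m_{i+1}^2)/d_i, a_{i+1} = floor((a_0 + m_{i+1})/d_{i+1}):
  m_1 = 1*28 - 0 = 28, d_1 = (792 - 28^2)/1 = 8/1 = 8, a_1 = floor((28 + 28)/8) = 7.
  m_2 = 8*7 - 28 = 28, d_2 = (792 - 28^2)/8 = 8/8 = 1, a_2 = floor((28 + 28)/1) = 56.
  m_3 = 1*56 - 28 = 28, d_3 = (792 - 28^2)/1 = 8/1 = 8: (m_3, d_3) = (m_1, d_1) = (28, 8), so from here the quotients repeat a_1, a_2; the period length is 2.
Hence the expansion of sqrt(792) is a_0 = 28 followed by the repeating block 7, 56 (period 2).

[28; (7, 56)]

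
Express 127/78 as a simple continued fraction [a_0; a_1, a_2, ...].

Run the Euclidean algorithm on 127 and 78; the successive quotients are the partial quotients a_0, a_1, ... (each step inverts the fractional part left over by the previous one):
  127 = 1*78 + 49, so a_0 = 1.
  78 = 1*49 + 29, so a_1 = 1.
  49 = 1*29 + 20, so a_2 = 1.
  29 = 1*20 + 9, so a_3 = 1.
  20 = 2*9 + 2, so a_4 = 2.
  9 = 4*2 + 1, so a_5 = 4.
  2 = 2*1 + 0, so a_6 = 2.
The remainder reaches 0 after 7 divisions, so the expansion has 7 partial quotients, read off in order.

[1; 1, 1, 1, 2, 4, 2]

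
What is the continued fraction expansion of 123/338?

Run the Euclidean algorithm on 123 and 338; the successive quotients are the partial quotients a_0, a_1, ... (each step inverts the fractional part left over by the previous one):
  123 = 0*338 + 123, so a_0 = 0.
  338 = 2*123 + 92, so a_1 = 2.
  123 = 1*92 + 31, so a_2 = 1.
  92 = 2*31 + 30, so a_3 = 2.
  31 = 1*30 + 1, so a_4 = 1.
  30 = 30*1 + 0, so a_5 = 30.
The remainder reaches 0 after 6 divisions, so the expansion has 6 partial quotients, read off in order.

[0; 2, 1, 2, 1, 30]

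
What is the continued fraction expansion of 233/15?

Run the Euclidean algorithm on 233 and 15; the successive quotients are the partial quotients a_0, a_1, ... (each step inverts the fractional part left over by the previous one):
  233 = 15*15 + 8, so a_0 = 15.
  15 = 1*8 + 7, so a_1 = 1.
  8 = 1*7 + 1, so a_2 = 1.
  7 = 7*1 + 0, so a_3 = 7.
The remainder reaches 0 after 4 divisions, so the expansion has 4 partial quotients, read off in order.

[15; 1, 1, 7]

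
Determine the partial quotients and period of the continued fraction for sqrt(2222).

[47; (7, 4, 7, 94)]

Write x_i = (sqrt(2222) + m_i)/d_i with (m_0, d_0) = (0, 1). a_0 = floor(sqrt(2222)) = 47, since 47^2 = 2209 <= 2222 < 2304 = 48^2.
Iterate m_{i+1} = d_i*a_i - m_i, d_{i+1} = (2222 - m_{i+1}^2)/d_i, a_{i+1} = floor((a_0 + m_{i+1})/d_{i+1}):
  m_1 = 1*47 - 0 = 47, d_1 = (2222 - 47^2)/1 = 13/1 = 13, a_1 = floor((47 + 47)/13) = 7.
  m_2 = 13*7 - 47 = 44, d_2 = (2222 - 44^2)/13 = 286/13 = 22, a_2 = floor((47 + 44)/22) = 4.
  m_3 = 22*4 - 44 = 44, d_3 = (2222 - 44^2)/22 = 286/22 = 13, a_3 = floor((47 + 44)/13) = 7.
  m_4 = 13*7 - 44 = 47, d_4 = (2222 - 47^2)/13 = 13/13 = 1, a_4 = floor((47 + 47)/1) = 94.
  m_5 = 1*94 - 47 = 47, d_5 = (2222 - 47^2)/1 = 13/1 = 13: (m_5, d_5) = (m_1, d_1) = (47, 13), so from here the quotients repeat a_1, ..., a_4; the period length is 4.
Hence the expansion of sqrt(2222) is a_0 = 47 followed by the repeating block 7, 4, 7, 94 (period 4).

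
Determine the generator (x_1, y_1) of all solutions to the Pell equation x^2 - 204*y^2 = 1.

(x, y) = (4999, 350)

First expand sqrt(204) as a continued fraction. With x_i = (sqrt(204) + m_i)/d_i and (m_0, d_0) = (0, 1): a_0 = floor(sqrt(204)) = 14, since 14^2 = 196 <= 204 < 225 = 15^2.
Iterate m_{i+1} = d_i*a_i - m_i, d_{i+1} = (204 - m_{i+1}^2)/d_i, a_{i+1} = floor((a_0 + m_{i+1})/d_{i+1}):
  m_1 = 1*14 - 0 = 14, d_1 = (204 - 14^2)/1 = 8/1 = 8, a_1 = floor((14 + 14)/8) = 3.
  m_2 = 8*3 - 14 = 10, d_2 = (204 - 10^2)/8 = 104/8 = 13, a_2 = floor((14 + 10)/13) = 1.
  m_3 = 13*1 - 10 = 3, d_3 = (204 - 3^2)/13 = 195/13 = 15, a_3 = floor((14 + 3)/15) = 1.
  m_4 = 15*1 - 3 = 12, d_4 = (204 - 12^2)/15 = 60/15 = 4, a_4 = floor((14 + 12)/4) = 6.
  m_5 = 4*6 - 12 = 12, d_5 = (204 - 12^2)/4 = 60/4 = 15, a_5 = floor((14 + 12)/15) = 1.
  m_6 = 15*1 - 12 = 3, d_6 = (204 - 3^2)/15 = 195/15 = 13, a_6 = floor((14 + 3)/13) = 1.
  m_7 = 13*1 - 3 = 10, d_7 = (204 - 10^2)/13 = 104/13 = 8, a_7 = floor((14 + 10)/8) = 3.
  m_8 = 8*3 - 10 = 14, d_8 = (204 - 14^2)/8 = 8/8 = 1, a_8 = floor((14 + 14)/1) = 28.
  m_9 = 1*28 - 14 = 14, d_9 = (204 - 14^2)/1 = 8/1 = 8: (m_9, d_9) = (m_1, d_1) = (14, 8), so from here the quotients repeat a_1, ..., a_8; the period length is 8.
So sqrt(204) = [14; (3, 1, 1, 6, 1, 1, 3, 28)] with period length k = 8.
k is even, so the fundamental solution of x^2 - 204y^2 = 1 is (p_{k-1}, q_{k-1}) = (p_7, q_7); compute convergents through index 7.
Convergents (p_i = a_i*p_{i-1} + p_{i-2}, q_i = a_i*q_{i-1} + q_{i-2} with p_{-2}=0, p_{-1}=1, q_{-2}=1, q_{-1}=0):
  i=0: a_0=14, p_0 = 14*1 + 0 = 14, q_0 = 14*0 + 1 = 1.
  i=1: a_1=3, p_1 = 3*14 + 1 = 43, q_1 = 3*1 + 0 = 3.
  i=2: a_2=1, p_2 = 1*43 + 14 = 57, q_2 = 1*3 + 1 = 4.
  i=3: a_3=1, p_3 = 1*57 + 43 = 100, q_3 = 1*4 + 3 = 7.
  i=4: a_4=6, p_4 = 6*100 + 57 = 657, q_4 = 6*7 + 4 = 46.
  i=5: a_5=1, p_5 = 1*657 + 100 = 757, q_5 = 1*46 + 7 = 53.
  i=6: a_6=1, p_6 = 1*757 + 657 = 1414, q_6 = 1*53 + 46 = 99.
  i=7: a_7=3, p_7 = 3*1414 + 757 = 4999, q_7 = 3*99 + 53 = 350.
Check: 4999^2 - 204*350^2 = 24990001 - 24990000 = 1, so (x, y) = (4999, 350) solves the equation, and by the theorem it is the least positive solution.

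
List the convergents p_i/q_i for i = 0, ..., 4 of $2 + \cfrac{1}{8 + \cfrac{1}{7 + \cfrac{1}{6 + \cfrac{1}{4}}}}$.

2/1, 17/8, 121/57, 743/350, 3093/1457

Using the convergent recurrence p_i = a_i*p_{i-1} + p_{i-2}, q_i = a_i*q_{i-1} + q_{i-2} with p_{-2}=0, p_{-1}=1, q_{-2}=1, q_{-1}=0:
  i=0: a_0=2, p_0 = 2*1 + 0 = 2, q_0 = 2*0 + 1 = 1.
  i=1: a_1=8, p_1 = 8*2 + 1 = 17, q_1 = 8*1 + 0 = 8.
  i=2: a_2=7, p_2 = 7*17 + 2 = 121, q_2 = 7*8 + 1 = 57.
  i=3: a_3=6, p_3 = 6*121 + 17 = 743, q_3 = 6*57 + 8 = 350.
  i=4: a_4=4, p_4 = 4*743 + 121 = 3093, q_4 = 4*350 + 57 = 1457.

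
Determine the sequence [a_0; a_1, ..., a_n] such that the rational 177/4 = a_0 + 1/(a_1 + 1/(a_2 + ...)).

Run the Euclidean algorithm on 177 and 4; the successive quotients are the partial quotients a_0, a_1, ... (each step inverts the fractional part left over by the previous one):
  177 = 44*4 + 1, so a_0 = 44.
  4 = 4*1 + 0, so a_1 = 4.
The remainder reaches 0 after 2 divisions, so the expansion has 2 partial quotients, read off in order.

[44; 4]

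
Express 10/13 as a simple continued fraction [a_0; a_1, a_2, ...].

[0; 1, 3, 3]

Run the Euclidean algorithm on 10 and 13; the successive quotients are the partial quotients a_0, a_1, ... (each step inverts the fractional part left over by the previous one):
  10 = 0*13 + 10, so a_0 = 0.
  13 = 1*10 + 3, so a_1 = 1.
  10 = 3*3 + 1, so a_2 = 3.
  3 = 3*1 + 0, so a_3 = 3.
The remainder reaches 0 after 4 divisions, so the expansion has 4 partial quotients, read off in order.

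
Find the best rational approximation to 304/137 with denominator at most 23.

Expand x = 304/137 as a continued fraction with the Euclidean algorithm:
  304 = 2*137 + 30, so a_0 = 2.
  137 = 4*30 + 17, so a_1 = 4.
  30 = 1*17 + 13, so a_2 = 1.
  17 = 1*13 + 4, so a_3 = 1.
  13 = 3*4 + 1, so a_4 = 3.
  4 = 4*1 + 0, so a_5 = 4.
so x = [2; 4, 1, 1, 3, 4].
Convergents (p_i = a_i*p_{i-1} + p_{i-2}, q_i = a_i*q_{i-1} + q_{i-2} with p_{-2}=0, p_{-1}=1, q_{-2}=1, q_{-1}=0), until the denominator exceeds 23:
  i=0: a_0=2, p_0 = 2*1 + 0 = 2, q_0 = 2*0 + 1 = 1.
  i=1: a_1=4, p_1 = 4*2 + 1 = 9, q_1 = 4*1 + 0 = 4.
  i=2: a_2=1, p_2 = 1*9 + 2 = 11, q_2 = 1*4 + 1 = 5.
  i=3: a_3=1, p_3 = 1*11 + 9 = 20, q_3 = 1*5 + 4 = 9.
  i=4: a_4=3, p_4 = 3*20 + 11 = 71, q_4 = 3*9 + 5 = 32.
q_4 = 32 > 23, so the last convergent with denominator <= 23 is p_3/q_3 = 20/9.
The closest fraction with denominator <= 23 is either p_3/q_3 or the intermediate fraction (k*p_3 + p_2)/(k*q_3 + q_2) with the largest k >= 1 whose denominator stays <= 23; these approach x as k grows, and every other convergent or intermediate fraction in range is farther away.
Largest k: floor((23 - q_2)/q_3) = floor((23 - 5)/9) = 2.
That gives (2*20 + 11)/(2*9 + 5) = 51/23.
Compare the errors: |x - 20/9| = |304*9 - 20*137|/(137*9) = 4/1233, and |x - 51/23| = |304*23 - 51*137|/(137*23) = 5/3151.
Cross-multiplying, 5*1233 = 6165 < 12604 = 4*3151, so 5/3151 is smaller: the intermediate fraction 51/23 is closer to x than 20/9.

51/23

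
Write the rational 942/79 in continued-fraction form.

Run the Euclidean algorithm on 942 and 79; the successive quotients are the partial quotients a_0, a_1, ... (each step inverts the fractional part left over by the previous one):
  942 = 11*79 + 73, so a_0 = 11.
  79 = 1*73 + 6, so a_1 = 1.
  73 = 12*6 + 1, so a_2 = 12.
  6 = 6*1 + 0, so a_3 = 6.
The remainder reaches 0 after 4 divisions, so the expansion has 4 partial quotients, read off in order.

[11; 1, 12, 6]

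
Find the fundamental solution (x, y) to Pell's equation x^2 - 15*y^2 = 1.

(x, y) = (4, 1)

First expand sqrt(15) as a continued fraction. With x_i = (sqrt(15) + m_i)/d_i and (m_0, d_0) = (0, 1): a_0 = floor(sqrt(15)) = 3, since 3^2 = 9 <= 15 < 16 = 4^2.
Iterate m_{i+1} = d_i*a_i - m_i, d_{i+1} = (15 - m_{i+1}^2)/d_i, a_{i+1} = floor((a_0 + m_{i+1})/d_{i+1}):
  m_1 = 1*3 - 0 = 3, d_1 = (15 - 3^2)/1 = 6/1 = 6, a_1 = floor((3 + 3)/6) = 1.
  m_2 = 6*1 - 3 = 3, d_2 = (15 - 3^2)/6 = 6/6 = 1, a_2 = floor((3 + 3)/1) = 6.
  m_3 = 1*6 - 3 = 3, d_3 = (15 - 3^2)/1 = 6/1 = 6: (m_3, d_3) = (m_1, d_1) = (3, 6), so from here the quotients repeat a_1, a_2; the period length is 2.
So sqrt(15) = [3; (1, 6)] with period length k = 2.
k is even, so the fundamental solution of x^2 - 15y^2 = 1 is (p_{k-1}, q_{k-1}) = (p_1, q_1); compute convergents through index 1.
Convergents (p_i = a_i*p_{i-1} + p_{i-2}, q_i = a_i*q_{i-1} + q_{i-2} with p_{-2}=0, p_{-1}=1, q_{-2}=1, q_{-1}=0):
  i=0: a_0=3, p_0 = 3*1 + 0 = 3, q_0 = 3*0 + 1 = 1.
  i=1: a_1=1, p_1 = 1*3 + 1 = 4, q_1 = 1*1 + 0 = 1.
Check: 4^2 - 15*1^2 = 16 - 15 = 1, so (x, y) = (4, 1) solves the equation, and by the theorem it is the least positive solution.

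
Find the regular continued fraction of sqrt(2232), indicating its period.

Write x_i = (sqrt(2232) + m_i)/d_i with (m_0, d_0) = (0, 1). a_0 = floor(sqrt(2232)) = 47, since 47^2 = 2209 <= 2232 < 2304 = 48^2.
Iterate m_{i+1} = d_i*a_i - m_i, d_{i+1} = (2232 - m_{i+1}^2)/d_i, a_{i+1} = floor((a_0 + m_{i+1})/d_{i+1}):
  m_1 = 1*47 - 0 = 47, d_1 = (2232 - 47^2)/1 = 23/1 = 23, a_1 = floor((47 + 47)/23) = 4.
  m_2 = 23*4 - 47 = 45, d_2 = (2232 - 45^2)/23 = 207/23 = 9, a_2 = floor((47 + 45)/9) = 10.
  m_3 = 9*10 - 45 = 45, d_3 = (2232 - 45^2)/9 = 207/9 = 23, a_3 = floor((47 + 45)/23) = 4.
  m_4 = 23*4 - 45 = 47, d_4 = (2232 - 47^2)/23 = 23/23 = 1, a_4 = floor((47 + 47)/1) = 94.
  m_5 = 1*94 - 47 = 47, d_5 = (2232 - 47^2)/1 = 23/1 = 23: (m_5, d_5) = (m_1, d_1) = (47, 23), so from here the quotients repeat a_1, ..., a_4; the period length is 4.
Hence the expansion of sqrt(2232) is a_0 = 47 followed by the repeating block 4, 10, 4, 94 (period 4).

[47; (4, 10, 4, 94)]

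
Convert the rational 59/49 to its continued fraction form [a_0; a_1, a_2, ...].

Run the Euclidean algorithm on 59 and 49; the successive quotients are the partial quotients a_0, a_1, ... (each step inverts the fractional part left over by the previous one):
  59 = 1*49 + 10, so a_0 = 1.
  49 = 4*10 + 9, so a_1 = 4.
  10 = 1*9 + 1, so a_2 = 1.
  9 = 9*1 + 0, so a_3 = 9.
The remainder reaches 0 after 4 divisions, so the expansion has 4 partial quotients, read off in order.

[1; 4, 1, 9]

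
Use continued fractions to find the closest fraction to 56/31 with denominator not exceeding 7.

9/5

Expand x = 56/31 as a continued fraction with the Euclidean algorithm:
  56 = 1*31 + 25, so a_0 = 1.
  31 = 1*25 + 6, so a_1 = 1.
  25 = 4*6 + 1, so a_2 = 4.
  6 = 6*1 + 0, so a_3 = 6.
so x = [1; 1, 4, 6].
Convergents (p_i = a_i*p_{i-1} + p_{i-2}, q_i = a_i*q_{i-1} + q_{i-2} with p_{-2}=0, p_{-1}=1, q_{-2}=1, q_{-1}=0), until the denominator exceeds 7:
  i=0: a_0=1, p_0 = 1*1 + 0 = 1, q_0 = 1*0 + 1 = 1.
  i=1: a_1=1, p_1 = 1*1 + 1 = 2, q_1 = 1*1 + 0 = 1.
  i=2: a_2=4, p_2 = 4*2 + 1 = 9, q_2 = 4*1 + 1 = 5.
  i=3: a_3=6, p_3 = 6*9 + 2 = 56, q_3 = 6*5 + 1 = 31.
q_3 = 31 > 7, so the last convergent with denominator <= 7 is p_2/q_2 = 9/5.
The closest fraction with denominator <= 7 is either p_2/q_2 or the intermediate fraction (k*p_2 + p_1)/(k*q_2 + q_1) with the largest k >= 1 whose denominator stays <= 7; these approach x as k grows, and every other convergent or intermediate fraction in range is farther away.
Largest k: floor((7 - q_1)/q_2) = floor((7 - 1)/5) = 1.
That gives (1*9 + 2)/(1*5 + 1) = 11/6.
Compare the errors: |x - 9/5| = |56*5 - 9*31|/(31*5) = 1/155, and |x - 11/6| = |56*6 - 11*31|/(31*6) = 5/186.
Cross-multiplying, 1*186 = 186 < 775 = 5*155, so 1/155 is smaller: the convergent 9/5 is closer to x than 11/6.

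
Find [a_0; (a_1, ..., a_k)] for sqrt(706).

Write x_i = (sqrt(706) + m_i)/d_i with (m_0, d_0) = (0, 1). a_0 = floor(sqrt(706)) = 26, since 26^2 = 676 <= 706 < 729 = 27^2.
Iterate m_{i+1} = d_i*a_i - m_i, d_{i+1} = (706 - m_{i+1}^2)/d_i, a_{i+1} = floor((a_0 + m_{i+1})/d_{i+1}):
  m_1 = 1*26 - 0 = 26, d_1 = (706 - 26^2)/1 = 30/1 = 30, a_1 = floor((26 + 26)/30) = 1.
  m_2 = 30*1 - 26 = 4, d_2 = (706 - 4^2)/30 = 690/30 = 23, a_2 = floor((26 + 4)/23) = 1.
  m_3 = 23*1 - 4 = 19, d_3 = (706 - 19^2)/23 = 345/23 = 15, a_3 = floor((26 + 19)/15) = 3.
  m_4 = 15*3 - 19 = 26, d_4 = (706 - 26^2)/15 = 30/15 = 2, a_4 = floor((26 + 26)/2) = 26.
  m_5 = 2*26 - 26 = 26, d_5 = (706 - 26^2)/2 = 30/2 = 15, a_5 = floor((26 + 26)/15) = 3.
  m_6 = 15*3 - 26 = 19, d_6 = (706 - 19^2)/15 = 345/15 = 23, a_6 = floor((26 + 19)/23) = 1.
  m_7 = 23*1 - 19 = 4, d_7 = (706 - 4^2)/23 = 690/23 = 30, a_7 = floor((26 + 4)/30) = 1.
  m_8 = 30*1 - 4 = 26, d_8 = (706 - 26^2)/30 = 30/30 = 1, a_8 = floor((26 + 26)/1) = 52.
  m_9 = 1*52 - 26 = 26, d_9 = (706 - 26^2)/1 = 30/1 = 30: (m_9, d_9) = (m_1, d_1) = (26, 30), so from here the quotients repeat a_1, ..., a_8; the period length is 8.
Hence the expansion of sqrt(706) is a_0 = 26 followed by the repeating block 1, 1, 3, 26, 3, 1, 1, 52 (period 8).

[26; (1, 1, 3, 26, 3, 1, 1, 52)]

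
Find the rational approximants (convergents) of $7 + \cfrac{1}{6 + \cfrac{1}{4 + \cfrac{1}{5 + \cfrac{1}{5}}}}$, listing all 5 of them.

Using the convergent recurrence p_i = a_i*p_{i-1} + p_{i-2}, q_i = a_i*q_{i-1} + q_{i-2} with p_{-2}=0, p_{-1}=1, q_{-2}=1, q_{-1}=0:
  i=0: a_0=7, p_0 = 7*1 + 0 = 7, q_0 = 7*0 + 1 = 1.
  i=1: a_1=6, p_1 = 6*7 + 1 = 43, q_1 = 6*1 + 0 = 6.
  i=2: a_2=4, p_2 = 4*43 + 7 = 179, q_2 = 4*6 + 1 = 25.
  i=3: a_3=5, p_3 = 5*179 + 43 = 938, q_3 = 5*25 + 6 = 131.
  i=4: a_4=5, p_4 = 5*938 + 179 = 4869, q_4 = 5*131 + 25 = 680.

7/1, 43/6, 179/25, 938/131, 4869/680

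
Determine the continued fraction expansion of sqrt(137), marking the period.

Write x_i = (sqrt(137) + m_i)/d_i with (m_0, d_0) = (0, 1). a_0 = floor(sqrt(137)) = 11, since 11^2 = 121 <= 137 < 144 = 12^2.
Iterate m_{i+1} = d_i*a_i - m_i, d_{i+1} = (137 - m_{i+1}^2)/d_i, a_{i+1} = floor((a_0 + m_{i+1})/d_{i+1}):
  m_1 = 1*11 - 0 = 11, d_1 = (137 - 11^2)/1 = 16/1 = 16, a_1 = floor((11 + 11)/16) = 1.
  m_2 = 16*1 - 11 = 5, d_2 = (137 - 5^2)/16 = 112/16 = 7, a_2 = floor((11 + 5)/7) = 2.
  m_3 = 7*2 - 5 = 9, d_3 = (137 - 9^2)/7 = 56/7 = 8, a_3 = floor((11 + 9)/8) = 2.
  m_4 = 8*2 - 9 = 7, d_4 = (137 - 7^2)/8 = 88/8 = 11, a_4 = floor((11 + 7)/11) = 1.
  m_5 = 11*1 - 7 = 4, d_5 = (137 - 4^2)/11 = 121/11 = 11, a_5 = floor((11 + 4)/11) = 1.
  m_6 = 11*1 - 4 = 7, d_6 = (137 - 7^2)/11 = 88/11 = 8, a_6 = floor((11 + 7)/8) = 2.
  m_7 = 8*2 - 7 = 9, d_7 = (137 - 9^2)/8 = 56/8 = 7, a_7 = floor((11 + 9)/7) = 2.
  m_8 = 7*2 - 9 = 5, d_8 = (137 - 5^2)/7 = 112/7 = 16, a_8 = floor((11 + 5)/16) = 1.
  m_9 = 16*1 - 5 = 11, d_9 = (137 - 11^2)/16 = 16/16 = 1, a_9 = floor((11 + 11)/1) = 22.
  m_10 = 1*22 - 11 = 11, d_10 = (137 - 11^2)/1 = 16/1 = 16: (m_10, d_10) = (m_1, d_1) = (11, 16), so from here the quotients repeat a_1, ..., a_9; the period length is 9.
Hence the expansion of sqrt(137) is a_0 = 11 followed by the repeating block 1, 2, 2, 1, 1, 2, 2, 1, 22 (period 9).

[11; (1, 2, 2, 1, 1, 2, 2, 1, 22)]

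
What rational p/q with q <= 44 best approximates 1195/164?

Expand x = 1195/164 as a continued fraction with the Euclidean algorithm:
  1195 = 7*164 + 47, so a_0 = 7.
  164 = 3*47 + 23, so a_1 = 3.
  47 = 2*23 + 1, so a_2 = 2.
  23 = 23*1 + 0, so a_3 = 23.
so x = [7; 3, 2, 23].
Convergents (p_i = a_i*p_{i-1} + p_{i-2}, q_i = a_i*q_{i-1} + q_{i-2} with p_{-2}=0, p_{-1}=1, q_{-2}=1, q_{-1}=0), until the denominator exceeds 44:
  i=0: a_0=7, p_0 = 7*1 + 0 = 7, q_0 = 7*0 + 1 = 1.
  i=1: a_1=3, p_1 = 3*7 + 1 = 22, q_1 = 3*1 + 0 = 3.
  i=2: a_2=2, p_2 = 2*22 + 7 = 51, q_2 = 2*3 + 1 = 7.
  i=3: a_3=23, p_3 = 23*51 + 22 = 1195, q_3 = 23*7 + 3 = 164.
q_3 = 164 > 44, so the last convergent with denominator <= 44 is p_2/q_2 = 51/7.
The closest fraction with denominator <= 44 is either p_2/q_2 or the intermediate fraction (k*p_2 + p_1)/(k*q_2 + q_1) with the largest k >= 1 whose denominator stays <= 44; these approach x as k grows, and every other convergent or intermediate fraction in range is farther away.
Largest k: floor((44 - q_1)/q_2) = floor((44 - 3)/7) = 5.
That gives (5*51 + 22)/(5*7 + 3) = 277/38.
Compare the errors: |x - 51/7| = |1195*7 - 51*164|/(164*7) = 1/1148, and |x - 277/38| = |1195*38 - 277*164|/(164*38) = 18/6232.
Cross-multiplying, 1*6232 = 6232 < 20664 = 18*1148, so 1/1148 is smaller: the convergent 51/7 is closer to x than 277/38.

51/7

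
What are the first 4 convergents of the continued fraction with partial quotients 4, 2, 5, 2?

4/1, 9/2, 49/11, 107/24

Using the convergent recurrence p_i = a_i*p_{i-1} + p_{i-2}, q_i = a_i*q_{i-1} + q_{i-2} with p_{-2}=0, p_{-1}=1, q_{-2}=1, q_{-1}=0:
  i=0: a_0=4, p_0 = 4*1 + 0 = 4, q_0 = 4*0 + 1 = 1.
  i=1: a_1=2, p_1 = 2*4 + 1 = 9, q_1 = 2*1 + 0 = 2.
  i=2: a_2=5, p_2 = 5*9 + 4 = 49, q_2 = 5*2 + 1 = 11.
  i=3: a_3=2, p_3 = 2*49 + 9 = 107, q_3 = 2*11 + 2 = 24.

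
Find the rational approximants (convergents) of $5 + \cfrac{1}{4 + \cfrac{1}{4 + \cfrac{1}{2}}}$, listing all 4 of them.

Using the convergent recurrence p_i = a_i*p_{i-1} + p_{i-2}, q_i = a_i*q_{i-1} + q_{i-2} with p_{-2}=0, p_{-1}=1, q_{-2}=1, q_{-1}=0:
  i=0: a_0=5, p_0 = 5*1 + 0 = 5, q_0 = 5*0 + 1 = 1.
  i=1: a_1=4, p_1 = 4*5 + 1 = 21, q_1 = 4*1 + 0 = 4.
  i=2: a_2=4, p_2 = 4*21 + 5 = 89, q_2 = 4*4 + 1 = 17.
  i=3: a_3=2, p_3 = 2*89 + 21 = 199, q_3 = 2*17 + 4 = 38.

5/1, 21/4, 89/17, 199/38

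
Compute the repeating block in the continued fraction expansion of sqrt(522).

[22; (1, 5, 1, 1, 4, 1, 1, 5, 1, 44)]

Write x_i = (sqrt(522) + m_i)/d_i with (m_0, d_0) = (0, 1). a_0 = floor(sqrt(522)) = 22, since 22^2 = 484 <= 522 < 529 = 23^2.
Iterate m_{i+1} = d_i*a_i - m_i, d_{i+1} = (522 - m_{i+1}^2)/d_i, a_{i+1} = floor((a_0 + m_{i+1})/d_{i+1}):
  m_1 = 1*22 - 0 = 22, d_1 = (522 - 22^2)/1 = 38/1 = 38, a_1 = floor((22 + 22)/38) = 1.
  m_2 = 38*1 - 22 = 16, d_2 = (522 - 16^2)/38 = 266/38 = 7, a_2 = floor((22 + 16)/7) = 5.
  m_3 = 7*5 - 16 = 19, d_3 = (522 - 19^2)/7 = 161/7 = 23, a_3 = floor((22 + 19)/23) = 1.
  m_4 = 23*1 - 19 = 4, d_4 = (522 - 4^2)/23 = 506/23 = 22, a_4 = floor((22 + 4)/22) = 1.
  m_5 = 22*1 - 4 = 18, d_5 = (522 - 18^2)/22 = 198/22 = 9, a_5 = floor((22 + 18)/9) = 4.
  m_6 = 9*4 - 18 = 18, d_6 = (522 - 18^2)/9 = 198/9 = 22, a_6 = floor((22 + 18)/22) = 1.
  m_7 = 22*1 - 18 = 4, d_7 = (522 - 4^2)/22 = 506/22 = 23, a_7 = floor((22 + 4)/23) = 1.
  m_8 = 23*1 - 4 = 19, d_8 = (522 - 19^2)/23 = 161/23 = 7, a_8 = floor((22 + 19)/7) = 5.
  m_9 = 7*5 - 19 = 16, d_9 = (522 - 16^2)/7 = 266/7 = 38, a_9 = floor((22 + 16)/38) = 1.
  m_10 = 38*1 - 16 = 22, d_10 = (522 - 22^2)/38 = 38/38 = 1, a_10 = floor((22 + 22)/1) = 44.
  m_11 = 1*44 - 22 = 22, d_11 = (522 - 22^2)/1 = 38/1 = 38: (m_11, d_11) = (m_1, d_1) = (22, 38), so from here the quotients repeat a_1, ..., a_10; the period length is 10.
Hence the expansion of sqrt(522) is a_0 = 22 followed by the repeating block 1, 5, 1, 1, 4, 1, 1, 5, 1, 44 (period 10).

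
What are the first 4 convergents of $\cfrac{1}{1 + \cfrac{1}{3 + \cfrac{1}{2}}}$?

0/1, 1/1, 3/4, 7/9

Using the convergent recurrence p_i = a_i*p_{i-1} + p_{i-2}, q_i = a_i*q_{i-1} + q_{i-2} with p_{-2}=0, p_{-1}=1, q_{-2}=1, q_{-1}=0:
  i=0: a_0=0, p_0 = 0*1 + 0 = 0, q_0 = 0*0 + 1 = 1.
  i=1: a_1=1, p_1 = 1*0 + 1 = 1, q_1 = 1*1 + 0 = 1.
  i=2: a_2=3, p_2 = 3*1 + 0 = 3, q_2 = 3*1 + 1 = 4.
  i=3: a_3=2, p_3 = 2*3 + 1 = 7, q_3 = 2*4 + 1 = 9.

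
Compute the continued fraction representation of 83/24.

Run the Euclidean algorithm on 83 and 24; the successive quotients are the partial quotients a_0, a_1, ... (each step inverts the fractional part left over by the previous one):
  83 = 3*24 + 11, so a_0 = 3.
  24 = 2*11 + 2, so a_1 = 2.
  11 = 5*2 + 1, so a_2 = 5.
  2 = 2*1 + 0, so a_3 = 2.
The remainder reaches 0 after 4 divisions, so the expansion has 4 partial quotients, read off in order.

[3; 2, 5, 2]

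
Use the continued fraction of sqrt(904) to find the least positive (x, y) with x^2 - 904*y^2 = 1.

First expand sqrt(904) as a continued fraction. With x_i = (sqrt(904) + m_i)/d_i and (m_0, d_0) = (0, 1): a_0 = floor(sqrt(904)) = 30, since 30^2 = 900 <= 904 < 961 = 31^2.
Iterate m_{i+1} = d_i*a_i - m_i, d_{i+1} = (904 - m_{i+1}^2)/d_i, a_{i+1} = floor((a_0 + m_{i+1})/d_{i+1}):
  m_1 = 1*30 - 0 = 30, d_1 = (904 - 30^2)/1 = 4/1 = 4, a_1 = floor((30 + 30)/4) = 15.
  m_2 = 4*15 - 30 = 30, d_2 = (904 - 30^2)/4 = 4/4 = 1, a_2 = floor((30 + 30)/1) = 60.
  m_3 = 1*60 - 30 = 30, d_3 = (904 - 30^2)/1 = 4/1 = 4: (m_3, d_3) = (m_1, d_1) = (30, 4), so from here the quotients repeat a_1, a_2; the period length is 2.
So sqrt(904) = [30; (15, 60)] with period length k = 2.
k is even, so the fundamental solution of x^2 - 904y^2 = 1 is (p_{k-1}, q_{k-1}) = (p_1, q_1); compute convergents through index 1.
Convergents (p_i = a_i*p_{i-1} + p_{i-2}, q_i = a_i*q_{i-1} + q_{i-2} with p_{-2}=0, p_{-1}=1, q_{-2}=1, q_{-1}=0):
  i=0: a_0=30, p_0 = 30*1 + 0 = 30, q_0 = 30*0 + 1 = 1.
  i=1: a_1=15, p_1 = 15*30 + 1 = 451, q_1 = 15*1 + 0 = 15.
Check: 451^2 - 904*15^2 = 203401 - 203400 = 1, so (x, y) = (451, 15) solves the equation, and by the theorem it is the least positive solution.

(x, y) = (451, 15)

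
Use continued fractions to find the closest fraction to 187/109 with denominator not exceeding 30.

12/7

Expand x = 187/109 as a continued fraction with the Euclidean algorithm:
  187 = 1*109 + 78, so a_0 = 1.
  109 = 1*78 + 31, so a_1 = 1.
  78 = 2*31 + 16, so a_2 = 2.
  31 = 1*16 + 15, so a_3 = 1.
  16 = 1*15 + 1, so a_4 = 1.
  15 = 15*1 + 0, so a_5 = 15.
so x = [1; 1, 2, 1, 1, 15].
Convergents (p_i = a_i*p_{i-1} + p_{i-2}, q_i = a_i*q_{i-1} + q_{i-2} with p_{-2}=0, p_{-1}=1, q_{-2}=1, q_{-1}=0), until the denominator exceeds 30:
  i=0: a_0=1, p_0 = 1*1 + 0 = 1, q_0 = 1*0 + 1 = 1.
  i=1: a_1=1, p_1 = 1*1 + 1 = 2, q_1 = 1*1 + 0 = 1.
  i=2: a_2=2, p_2 = 2*2 + 1 = 5, q_2 = 2*1 + 1 = 3.
  i=3: a_3=1, p_3 = 1*5 + 2 = 7, q_3 = 1*3 + 1 = 4.
  i=4: a_4=1, p_4 = 1*7 + 5 = 12, q_4 = 1*4 + 3 = 7.
  i=5: a_5=15, p_5 = 15*12 + 7 = 187, q_5 = 15*7 + 4 = 109.
q_5 = 109 > 30, so the last convergent with denominator <= 30 is p_4/q_4 = 12/7.
The closest fraction with denominator <= 30 is either p_4/q_4 or the intermediate fraction (k*p_4 + p_3)/(k*q_4 + q_3) with the largest k >= 1 whose denominator stays <= 30; these approach x as k grows, and every other convergent or intermediate fraction in range is farther away.
Largest k: floor((30 - q_3)/q_4) = floor((30 - 4)/7) = 3.
That gives (3*12 + 7)/(3*7 + 4) = 43/25.
Compare the errors: |x - 12/7| = |187*7 - 12*109|/(109*7) = 1/763, and |x - 43/25| = |187*25 - 43*109|/(109*25) = 12/2725.
Cross-multiplying, 1*2725 = 2725 < 9156 = 12*763, so 1/763 is smaller: the convergent 12/7 is closer to x than 43/25.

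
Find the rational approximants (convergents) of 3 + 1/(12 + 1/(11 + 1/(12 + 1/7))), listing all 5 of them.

Using the convergent recurrence p_i = a_i*p_{i-1} + p_{i-2}, q_i = a_i*q_{i-1} + q_{i-2} with p_{-2}=0, p_{-1}=1, q_{-2}=1, q_{-1}=0:
  i=0: a_0=3, p_0 = 3*1 + 0 = 3, q_0 = 3*0 + 1 = 1.
  i=1: a_1=12, p_1 = 12*3 + 1 = 37, q_1 = 12*1 + 0 = 12.
  i=2: a_2=11, p_2 = 11*37 + 3 = 410, q_2 = 11*12 + 1 = 133.
  i=3: a_3=12, p_3 = 12*410 + 37 = 4957, q_3 = 12*133 + 12 = 1608.
  i=4: a_4=7, p_4 = 7*4957 + 410 = 35109, q_4 = 7*1608 + 133 = 11389.

3/1, 37/12, 410/133, 4957/1608, 35109/11389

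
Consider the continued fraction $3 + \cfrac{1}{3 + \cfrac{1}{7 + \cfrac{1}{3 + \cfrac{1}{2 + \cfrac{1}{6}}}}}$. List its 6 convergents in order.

Using the convergent recurrence p_i = a_i*p_{i-1} + p_{i-2}, q_i = a_i*q_{i-1} + q_{i-2} with p_{-2}=0, p_{-1}=1, q_{-2}=1, q_{-1}=0:
  i=0: a_0=3, p_0 = 3*1 + 0 = 3, q_0 = 3*0 + 1 = 1.
  i=1: a_1=3, p_1 = 3*3 + 1 = 10, q_1 = 3*1 + 0 = 3.
  i=2: a_2=7, p_2 = 7*10 + 3 = 73, q_2 = 7*3 + 1 = 22.
  i=3: a_3=3, p_3 = 3*73 + 10 = 229, q_3 = 3*22 + 3 = 69.
  i=4: a_4=2, p_4 = 2*229 + 73 = 531, q_4 = 2*69 + 22 = 160.
  i=5: a_5=6, p_5 = 6*531 + 229 = 3415, q_5 = 6*160 + 69 = 1029.

3/1, 10/3, 73/22, 229/69, 531/160, 3415/1029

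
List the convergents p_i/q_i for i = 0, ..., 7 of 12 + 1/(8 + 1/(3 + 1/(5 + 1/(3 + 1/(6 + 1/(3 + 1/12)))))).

12/1, 97/8, 303/25, 1612/133, 5139/424, 32446/2677, 102477/8455, 1262170/104137

Using the convergent recurrence p_i = a_i*p_{i-1} + p_{i-2}, q_i = a_i*q_{i-1} + q_{i-2} with p_{-2}=0, p_{-1}=1, q_{-2}=1, q_{-1}=0:
  i=0: a_0=12, p_0 = 12*1 + 0 = 12, q_0 = 12*0 + 1 = 1.
  i=1: a_1=8, p_1 = 8*12 + 1 = 97, q_1 = 8*1 + 0 = 8.
  i=2: a_2=3, p_2 = 3*97 + 12 = 303, q_2 = 3*8 + 1 = 25.
  i=3: a_3=5, p_3 = 5*303 + 97 = 1612, q_3 = 5*25 + 8 = 133.
  i=4: a_4=3, p_4 = 3*1612 + 303 = 5139, q_4 = 3*133 + 25 = 424.
  i=5: a_5=6, p_5 = 6*5139 + 1612 = 32446, q_5 = 6*424 + 133 = 2677.
  i=6: a_6=3, p_6 = 3*32446 + 5139 = 102477, q_6 = 3*2677 + 424 = 8455.
  i=7: a_7=12, p_7 = 12*102477 + 32446 = 1262170, q_7 = 12*8455 + 2677 = 104137.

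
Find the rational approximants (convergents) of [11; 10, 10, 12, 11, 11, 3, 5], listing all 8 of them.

Using the convergent recurrence p_i = a_i*p_{i-1} + p_{i-2}, q_i = a_i*q_{i-1} + q_{i-2} with p_{-2}=0, p_{-1}=1, q_{-2}=1, q_{-1}=0:
  i=0: a_0=11, p_0 = 11*1 + 0 = 11, q_0 = 11*0 + 1 = 1.
  i=1: a_1=10, p_1 = 10*11 + 1 = 111, q_1 = 10*1 + 0 = 10.
  i=2: a_2=10, p_2 = 10*111 + 11 = 1121, q_2 = 10*10 + 1 = 101.
  i=3: a_3=12, p_3 = 12*1121 + 111 = 13563, q_3 = 12*101 + 10 = 1222.
  i=4: a_4=11, p_4 = 11*13563 + 1121 = 150314, q_4 = 11*1222 + 101 = 13543.
  i=5: a_5=11, p_5 = 11*150314 + 13563 = 1667017, q_5 = 11*13543 + 1222 = 150195.
  i=6: a_6=3, p_6 = 3*1667017 + 150314 = 5151365, q_6 = 3*150195 + 13543 = 464128.
  i=7: a_7=5, p_7 = 5*5151365 + 1667017 = 27423842, q_7 = 5*464128 + 150195 = 2470835.

11/1, 111/10, 1121/101, 13563/1222, 150314/13543, 1667017/150195, 5151365/464128, 27423842/2470835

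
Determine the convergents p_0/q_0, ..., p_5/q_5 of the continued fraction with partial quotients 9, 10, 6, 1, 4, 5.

9/1, 91/10, 555/61, 646/71, 3139/345, 16341/1796

Using the convergent recurrence p_i = a_i*p_{i-1} + p_{i-2}, q_i = a_i*q_{i-1} + q_{i-2} with p_{-2}=0, p_{-1}=1, q_{-2}=1, q_{-1}=0:
  i=0: a_0=9, p_0 = 9*1 + 0 = 9, q_0 = 9*0 + 1 = 1.
  i=1: a_1=10, p_1 = 10*9 + 1 = 91, q_1 = 10*1 + 0 = 10.
  i=2: a_2=6, p_2 = 6*91 + 9 = 555, q_2 = 6*10 + 1 = 61.
  i=3: a_3=1, p_3 = 1*555 + 91 = 646, q_3 = 1*61 + 10 = 71.
  i=4: a_4=4, p_4 = 4*646 + 555 = 3139, q_4 = 4*71 + 61 = 345.
  i=5: a_5=5, p_5 = 5*3139 + 646 = 16341, q_5 = 5*345 + 71 = 1796.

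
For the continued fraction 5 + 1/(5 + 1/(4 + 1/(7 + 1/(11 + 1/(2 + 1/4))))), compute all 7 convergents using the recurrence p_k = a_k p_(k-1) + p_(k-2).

Using the convergent recurrence p_i = a_i*p_{i-1} + p_{i-2}, q_i = a_i*q_{i-1} + q_{i-2} with p_{-2}=0, p_{-1}=1, q_{-2}=1, q_{-1}=0:
  i=0: a_0=5, p_0 = 5*1 + 0 = 5, q_0 = 5*0 + 1 = 1.
  i=1: a_1=5, p_1 = 5*5 + 1 = 26, q_1 = 5*1 + 0 = 5.
  i=2: a_2=4, p_2 = 4*26 + 5 = 109, q_2 = 4*5 + 1 = 21.
  i=3: a_3=7, p_3 = 7*109 + 26 = 789, q_3 = 7*21 + 5 = 152.
  i=4: a_4=11, p_4 = 11*789 + 109 = 8788, q_4 = 11*152 + 21 = 1693.
  i=5: a_5=2, p_5 = 2*8788 + 789 = 18365, q_5 = 2*1693 + 152 = 3538.
  i=6: a_6=4, p_6 = 4*18365 + 8788 = 82248, q_6 = 4*3538 + 1693 = 15845.

5/1, 26/5, 109/21, 789/152, 8788/1693, 18365/3538, 82248/15845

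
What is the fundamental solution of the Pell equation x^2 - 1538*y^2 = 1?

First expand sqrt(1538) as a continued fraction. With x_i = (sqrt(1538) + m_i)/d_i and (m_0, d_0) = (0, 1): a_0 = floor(sqrt(1538)) = 39, since 39^2 = 1521 <= 1538 < 1600 = 40^2.
Iterate m_{i+1} = d_i*a_i - m_i, d_{i+1} = (1538 - m_{i+1}^2)/d_i, a_{i+1} = floor((a_0 + m_{i+1})/d_{i+1}):
  m_1 = 1*39 - 0 = 39, d_1 = (1538 - 39^2)/1 = 17/1 = 17, a_1 = floor((39 + 39)/17) = 4.
  m_2 = 17*4 - 39 = 29, d_2 = (1538 - 29^2)/17 = 697/17 = 41, a_2 = floor((39 + 29)/41) = 1.
  m_3 = 41*1 - 29 = 12, d_3 = (1538 - 12^2)/41 = 1394/41 = 34, a_3 = floor((39 + 12)/34) = 1.
  m_4 = 34*1 - 12 = 22, d_4 = (1538 - 22^2)/34 = 1054/34 = 31, a_4 = floor((39 + 22)/31) = 1.
  m_5 = 31*1 - 22 = 9, d_5 = (1538 - 9^2)/31 = 1457/31 = 47, a_5 = floor((39 + 9)/47) = 1.
  m_6 = 47*1 - 9 = 38, d_6 = (1538 - 38^2)/47 = 94/47 = 2, a_6 = floor((39 + 38)/2) = 38.
  m_7 = 2*38 - 38 = 38, d_7 = (1538 - 38^2)/2 = 94/2 = 47, a_7 = floor((39 + 38)/47) = 1.
  m_8 = 47*1 - 38 = 9, d_8 = (1538 - 9^2)/47 = 1457/47 = 31, a_8 = floor((39 + 9)/31) = 1.
  m_9 = 31*1 - 9 = 22, d_9 = (1538 - 22^2)/31 = 1054/31 = 34, a_9 = floor((39 + 22)/34) = 1.
  m_10 = 34*1 - 22 = 12, d_10 = (1538 - 12^2)/34 = 1394/34 = 41, a_10 = floor((39 + 12)/41) = 1.
  m_11 = 41*1 - 12 = 29, d_11 = (1538 - 29^2)/41 = 697/41 = 17, a_11 = floor((39 + 29)/17) = 4.
  m_12 = 17*4 - 29 = 39, d_12 = (1538 - 39^2)/17 = 17/17 = 1, a_12 = floor((39 + 39)/1) = 78.
  m_13 = 1*78 - 39 = 39, d_13 = (1538 - 39^2)/1 = 17/1 = 17: (m_13, d_13) = (m_1, d_1) = (39, 17), so from here the quotients repeat a_1, ..., a_12; the period length is 12.
So sqrt(1538) = [39; (4, 1, 1, 1, 1, 38, 1, 1, 1, 1, 4, 78)] with period length k = 12.
k is even, so the fundamental solution of x^2 - 1538y^2 = 1 is (p_{k-1}, q_{k-1}) = (p_11, q_11); compute convergents through index 11.
Convergents (p_i = a_i*p_{i-1} + p_{i-2}, q_i = a_i*q_{i-1} + q_{i-2} with p_{-2}=0, p_{-1}=1, q_{-2}=1, q_{-1}=0):
  i=0: a_0=39, p_0 = 39*1 + 0 = 39, q_0 = 39*0 + 1 = 1.
  i=1: a_1=4, p_1 = 4*39 + 1 = 157, q_1 = 4*1 + 0 = 4.
  i=2: a_2=1, p_2 = 1*157 + 39 = 196, q_2 = 1*4 + 1 = 5.
  i=3: a_3=1, p_3 = 1*196 + 157 = 353, q_3 = 1*5 + 4 = 9.
  i=4: a_4=1, p_4 = 1*353 + 196 = 549, q_4 = 1*9 + 5 = 14.
  i=5: a_5=1, p_5 = 1*549 + 353 = 902, q_5 = 1*14 + 9 = 23.
  i=6: a_6=38, p_6 = 38*902 + 549 = 34825, q_6 = 38*23 + 14 = 888.
  i=7: a_7=1, p_7 = 1*34825 + 902 = 35727, q_7 = 1*888 + 23 = 911.
  i=8: a_8=1, p_8 = 1*35727 + 34825 = 70552, q_8 = 1*911 + 888 = 1799.
  i=9: a_9=1, p_9 = 1*70552 + 35727 = 106279, q_9 = 1*1799 + 911 = 2710.
  i=10: a_10=1, p_10 = 1*106279 + 70552 = 176831, q_10 = 1*2710 + 1799 = 4509.
  i=11: a_11=4, p_11 = 4*176831 + 106279 = 813603, q_11 = 4*4509 + 2710 = 20746.
Check: 813603^2 - 1538*20746^2 = 661949841609 - 661949841608 = 1, so (x, y) = (813603, 20746) solves the equation, and by the theorem it is the least positive solution.

(x, y) = (813603, 20746)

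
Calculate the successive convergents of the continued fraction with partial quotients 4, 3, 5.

4/1, 13/3, 69/16

Using the convergent recurrence p_i = a_i*p_{i-1} + p_{i-2}, q_i = a_i*q_{i-1} + q_{i-2} with p_{-2}=0, p_{-1}=1, q_{-2}=1, q_{-1}=0:
  i=0: a_0=4, p_0 = 4*1 + 0 = 4, q_0 = 4*0 + 1 = 1.
  i=1: a_1=3, p_1 = 3*4 + 1 = 13, q_1 = 3*1 + 0 = 3.
  i=2: a_2=5, p_2 = 5*13 + 4 = 69, q_2 = 5*3 + 1 = 16.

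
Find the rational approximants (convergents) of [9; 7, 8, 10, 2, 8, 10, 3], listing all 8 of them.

9/1, 64/7, 521/57, 5274/577, 11069/1211, 93826/10265, 949329/103861, 2941813/321848

Using the convergent recurrence p_i = a_i*p_{i-1} + p_{i-2}, q_i = a_i*q_{i-1} + q_{i-2} with p_{-2}=0, p_{-1}=1, q_{-2}=1, q_{-1}=0:
  i=0: a_0=9, p_0 = 9*1 + 0 = 9, q_0 = 9*0 + 1 = 1.
  i=1: a_1=7, p_1 = 7*9 + 1 = 64, q_1 = 7*1 + 0 = 7.
  i=2: a_2=8, p_2 = 8*64 + 9 = 521, q_2 = 8*7 + 1 = 57.
  i=3: a_3=10, p_3 = 10*521 + 64 = 5274, q_3 = 10*57 + 7 = 577.
  i=4: a_4=2, p_4 = 2*5274 + 521 = 11069, q_4 = 2*577 + 57 = 1211.
  i=5: a_5=8, p_5 = 8*11069 + 5274 = 93826, q_5 = 8*1211 + 577 = 10265.
  i=6: a_6=10, p_6 = 10*93826 + 11069 = 949329, q_6 = 10*10265 + 1211 = 103861.
  i=7: a_7=3, p_7 = 3*949329 + 93826 = 2941813, q_7 = 3*103861 + 10265 = 321848.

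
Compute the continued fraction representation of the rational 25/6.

Run the Euclidean algorithm on 25 and 6; the successive quotients are the partial quotients a_0, a_1, ... (each step inverts the fractional part left over by the previous one):
  25 = 4*6 + 1, so a_0 = 4.
  6 = 6*1 + 0, so a_1 = 6.
The remainder reaches 0 after 2 divisions, so the expansion has 2 partial quotients, read off in order.

[4; 6]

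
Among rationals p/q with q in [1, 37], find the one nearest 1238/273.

Expand x = 1238/273 as a continued fraction with the Euclidean algorithm:
  1238 = 4*273 + 146, so a_0 = 4.
  273 = 1*146 + 127, so a_1 = 1.
  146 = 1*127 + 19, so a_2 = 1.
  127 = 6*19 + 13, so a_3 = 6.
  19 = 1*13 + 6, so a_4 = 1.
  13 = 2*6 + 1, so a_5 = 2.
  6 = 6*1 + 0, so a_6 = 6.
so x = [4; 1, 1, 6, 1, 2, 6].
Convergents (p_i = a_i*p_{i-1} + p_{i-2}, q_i = a_i*q_{i-1} + q_{i-2} with p_{-2}=0, p_{-1}=1, q_{-2}=1, q_{-1}=0), until the denominator exceeds 37:
  i=0: a_0=4, p_0 = 4*1 + 0 = 4, q_0 = 4*0 + 1 = 1.
  i=1: a_1=1, p_1 = 1*4 + 1 = 5, q_1 = 1*1 + 0 = 1.
  i=2: a_2=1, p_2 = 1*5 + 4 = 9, q_2 = 1*1 + 1 = 2.
  i=3: a_3=6, p_3 = 6*9 + 5 = 59, q_3 = 6*2 + 1 = 13.
  i=4: a_4=1, p_4 = 1*59 + 9 = 68, q_4 = 1*13 + 2 = 15.
  i=5: a_5=2, p_5 = 2*68 + 59 = 195, q_5 = 2*15 + 13 = 43.
q_5 = 43 > 37, so the last convergent with denominator <= 37 is p_4/q_4 = 68/15.
The closest fraction with denominator <= 37 is either p_4/q_4 or the intermediate fraction (k*p_4 + p_3)/(k*q_4 + q_3) with the largest k >= 1 whose denominator stays <= 37; these approach x as k grows, and every other convergent or intermediate fraction in range is farther away.
Largest k: floor((37 - q_3)/q_4) = floor((37 - 13)/15) = 1.
That gives (1*68 + 59)/(1*15 + 13) = 127/28.
Compare the errors: |x - 68/15| = |1238*15 - 68*273|/(273*15) = 6/4095, and |x - 127/28| = |1238*28 - 127*273|/(273*28) = 7/7644.
Cross-multiplying, 7*4095 = 28665 < 45864 = 6*7644, so 7/7644 is smaller: the intermediate fraction 127/28 is closer to x than 68/15.

127/28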